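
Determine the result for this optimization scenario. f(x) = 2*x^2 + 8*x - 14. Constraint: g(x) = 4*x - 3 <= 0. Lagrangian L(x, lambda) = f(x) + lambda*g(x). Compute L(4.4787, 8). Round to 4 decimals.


Step 1: Evaluate f(x).
f(4.4787) = 2*4.4787^2 + 8*4.4787 - 14 = 61.9471
Step 2: Evaluate g(x).
g(4.4787) = 4*4.4787 - 3 = 14.9148
Step 3: Compute Lagrangian.
L = 61.9471 + 8*14.9148 = 181.2655


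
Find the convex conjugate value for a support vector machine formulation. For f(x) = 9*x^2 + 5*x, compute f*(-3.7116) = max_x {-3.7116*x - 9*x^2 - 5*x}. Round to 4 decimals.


f*(y) = sup_x {y*x - a*x^2 - b*x} = sup_x {(y-b)*x - a*x^2}
FOC: (y - b) - 2a*x = 0 => x* = (y - b)/(2a)
x* = (-3.7116 - 5)/(2*9) = -0.484
f*(-3.7116) = (y-b)^2/(4a) = (-3.7116 - 5)^2/(4*9)
= 75.892/36 = 2.1081


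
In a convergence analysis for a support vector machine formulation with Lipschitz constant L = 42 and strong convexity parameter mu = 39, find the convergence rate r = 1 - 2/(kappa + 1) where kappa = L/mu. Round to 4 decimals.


Step 1: Compute the condition number.
kappa = L/mu = 42/39 = 1.0769
Step 2: Compute the convergence rate.
r = 1 - 2/(kappa + 1) = 1 - 2*mu/(L + mu) = (L - mu)/(L + mu) = 3/81 = 0.037


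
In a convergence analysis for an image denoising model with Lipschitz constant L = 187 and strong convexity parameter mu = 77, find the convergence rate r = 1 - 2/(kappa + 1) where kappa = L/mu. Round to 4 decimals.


Step 1: Compute the condition number.
kappa = L/mu = 187/77 = 2.4286
Step 2: Compute the convergence rate.
r = 1 - 2/(kappa + 1) = 1 - 2*mu/(L + mu) = (L - mu)/(L + mu) = 110/264 = 0.4167


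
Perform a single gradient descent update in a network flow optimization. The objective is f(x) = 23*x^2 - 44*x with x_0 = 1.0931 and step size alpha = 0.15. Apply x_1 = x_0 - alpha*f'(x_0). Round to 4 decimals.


We compute the gradient at x_0 and apply the update.
f'(x) = 46*x - 44
f'(1.0931) = 46*1.0931 - 44 = 6.2826
x_1 = 1.0931 - 0.15*6.2826 = 0.1507


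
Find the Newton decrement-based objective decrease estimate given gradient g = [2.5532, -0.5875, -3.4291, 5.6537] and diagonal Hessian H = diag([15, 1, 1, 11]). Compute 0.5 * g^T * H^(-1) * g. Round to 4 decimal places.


Step 1: H is diagonal, so H^(-1) * g = [0.1702, -0.5875, -3.4291, 0.514].
Step 2: g^T H^(-1) g = sum_i g_i^2 / H_ii
  = (2.5532)^2/15 + (-0.5875)^2/1 + (-3.4291)^2/1 + (5.6537)^2/11
  = 0.4346 + 0.3452 + 11.7587 + 2.9058 = 15.4443
Step 3: Objective decrease = 0.5 * g^T H^(-1) g = 7.7222


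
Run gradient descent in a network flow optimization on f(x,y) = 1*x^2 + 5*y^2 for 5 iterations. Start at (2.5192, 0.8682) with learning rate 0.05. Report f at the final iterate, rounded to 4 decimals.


Gradient descent on f(x,y) = 1*x^2 + 5*y^2.
Starting point: (2.5192, 0.8682), alpha = 0.05
Step 1: grad_x = 2*1*2.5192 = 5.0384, grad_y = 2*5*0.8682 = 8.682
  x_1 = 2.5192 - 0.05*5.0384 = 2.2673
  y_1 = 0.8682 - 0.05*8.682 = 0.4341
Step 2: grad_x = 2*1*2.2673 = 4.5346, grad_y = 2*5*0.4341 = 4.341
  x_2 = 2.2673 - 0.05*4.5346 = 2.0406
  y_2 = 0.4341 - 0.05*4.341 = 0.2171
Step 3: grad_x = 2*1*2.0406 = 4.0811, grad_y = 2*5*0.2171 = 2.1705
  x_3 = 2.0406 - 0.05*4.0811 = 1.8365
  y_3 = 0.2171 - 0.05*2.1705 = 0.1085
Step 4: grad_x = 2*1*1.8365 = 3.673, grad_y = 2*5*0.1085 = 1.0853
  x_4 = 1.8365 - 0.05*3.673 = 1.6528
  y_4 = 0.1085 - 0.05*1.0853 = 0.0543
Step 5: grad_x = 2*1*1.6528 = 3.3057, grad_y = 2*5*0.0543 = 0.5426
  x_5 = 1.6528 - 0.05*3.3057 = 1.4876
  y_5 = 0.0543 - 0.05*0.5426 = 0.0271
f(1.4876, 0.0271) = 1*1.4876^2 + 5*0.0271^2 = 2.2165


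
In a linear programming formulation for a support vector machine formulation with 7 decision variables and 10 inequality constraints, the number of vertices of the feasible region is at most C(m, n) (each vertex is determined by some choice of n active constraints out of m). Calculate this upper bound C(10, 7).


Each vertex corresponds to some choice of n active constraints out of m, so the number of vertices is at most C(m, n) = m! / (n!(m-n)!).
m = 10, n = 7
Numerator: 10 * 9 * 8 * 7 * 6 * 5 * 4
Denominator: 7! = 5040
C(10, 7) = 120


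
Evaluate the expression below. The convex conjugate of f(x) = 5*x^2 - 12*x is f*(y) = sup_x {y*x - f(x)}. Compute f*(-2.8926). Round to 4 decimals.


f*(y) = sup_x {y*x - a*x^2 - b*x} = sup_x {(y-b)*x - a*x^2}
FOC: (y - b) - 2a*x = 0 => x* = (y - b)/(2a)
x* = (-2.8926 + 12)/(2*5) = 0.9107
f*(-2.8926) = (y-b)^2/(4a) = (-2.8926 + 12)^2/(4*5)
= 82.9447/20 = 4.1472


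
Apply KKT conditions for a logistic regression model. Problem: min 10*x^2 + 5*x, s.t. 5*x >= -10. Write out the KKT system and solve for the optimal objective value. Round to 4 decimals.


Step 1: Try lambda = 0 (constraint inactive).
Stationarity: 2*10*x + 5 = 0
x* = -5/(2*10) = -0.25
Check constraint: 5*-0.25 = -1.25 >= -10 -- satisfied.
Step 2: Compute optimal value.
f(x*) = 10*(-0.25)^2 + 5*(-0.25) = -0.625


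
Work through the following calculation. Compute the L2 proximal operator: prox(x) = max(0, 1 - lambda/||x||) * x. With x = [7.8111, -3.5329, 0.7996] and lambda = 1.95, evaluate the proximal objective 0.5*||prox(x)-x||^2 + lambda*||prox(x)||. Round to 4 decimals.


Step 1: Compute ||x||.
||x|| = 8.6101
Step 2: Compute scaling factor.
scale = max(0, 1 - 1.95/8.6101) = 0.7735
Step 3: prox(x) = [6.0421, -2.7328, 0.6185]
||prox(x)|| = 6.6601
Step 4: Proximal objective.
0.5*||prox-x||^2 = 1.9013
lambda*||prox|| = 12.9872
Total = 14.8885


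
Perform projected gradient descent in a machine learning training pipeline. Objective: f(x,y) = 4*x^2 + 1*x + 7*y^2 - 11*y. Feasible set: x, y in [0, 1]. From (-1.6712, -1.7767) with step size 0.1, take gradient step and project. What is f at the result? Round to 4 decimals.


Step 1: Compute gradient at (-1.6712, -1.7767).
grad_x = 2*4*-1.6712 + 1 = -12.3696
grad_y = 2*7*-1.7767 - 11 = -35.8738
Step 2: Gradient step.
x_raw = -1.6712 - 0.1*-12.3696 = -0.4342
y_raw = -1.7767 - 0.1*-35.8738 = 1.8107
Step 3: Project onto [0, 1].
x_proj = clip(-0.4342) = 0.0
y_proj = clip(1.8107) = 1.0
Step 4: Evaluate f.
f(0.0, 1.0) = -4.0


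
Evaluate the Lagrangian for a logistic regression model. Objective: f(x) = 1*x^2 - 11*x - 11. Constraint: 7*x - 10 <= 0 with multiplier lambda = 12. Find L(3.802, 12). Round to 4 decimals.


Step 1: Evaluate f(x).
f(3.802) = 1*3.802^2 - 11*3.802 - 11 = -38.3668
Step 2: Evaluate g(x).
g(3.802) = 7*3.802 - 10 = 16.614
Step 3: Compute Lagrangian.
L = -38.3668 + 12*16.614 = 161.0012


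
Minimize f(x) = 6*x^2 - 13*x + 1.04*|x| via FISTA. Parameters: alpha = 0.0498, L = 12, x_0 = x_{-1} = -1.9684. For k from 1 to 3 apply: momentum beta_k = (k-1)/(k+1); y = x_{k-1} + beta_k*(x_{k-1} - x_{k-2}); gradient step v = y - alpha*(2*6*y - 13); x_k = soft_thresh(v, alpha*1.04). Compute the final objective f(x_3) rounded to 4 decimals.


FISTA on f(x) = 6*x^2 - 13*x + 1.04*|x|
L = 12, alpha = 0.0498
Iteration 1: beta = 0.0, y = -1.9684 + 0.0*(-1.9684 + 1.9684) = -1.9684
  grad(y) = -36.6208, v = y - alpha*grad = -0.1447
  prox(v) = soft_thresh(-0.1447, 0.0518) = -0.0929
Iteration 2: beta = 0.3333, y = -0.0929 + 0.3333*(-0.0929 + 1.9684) = 0.5323
  grad(y) = -6.6127, v = y - alpha*grad = 0.8616
  prox(v) = soft_thresh(0.8616, 0.0518) = 0.8098
Iteration 3: beta = 0.5, y = 0.8098 + 0.5*(0.8098 + 0.0929) = 1.2611
  grad(y) = 2.1337, v = y - alpha*grad = 1.1549
  prox(v) = soft_thresh(1.1549, 0.0518) = 1.1031
f(x_3) = 6*1.1031^2 - 13*1.1031 + 1.04*|1.1031| = -5.8921


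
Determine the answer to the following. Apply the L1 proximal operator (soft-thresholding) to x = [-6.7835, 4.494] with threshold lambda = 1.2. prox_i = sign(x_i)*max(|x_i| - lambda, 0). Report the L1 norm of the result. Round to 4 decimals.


Soft-thresholding with lambda = 1.2:
prox(-6.7835) = sign(-6.7835)*max(|-6.7835| - 1.2, 0) = -5.5835
prox(4.494) = sign(4.494)*max(|4.494| - 1.2, 0) = 3.294
prox(x) = [-5.5835, 3.294]
||prox(x)||_1 = 5.5835 + 3.294 = 8.8775


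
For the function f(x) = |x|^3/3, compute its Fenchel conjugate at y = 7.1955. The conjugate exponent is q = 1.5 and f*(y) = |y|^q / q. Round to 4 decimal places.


The conjugate exponent q satisfies 1/p + 1/q = 1.
p = 3, so q = 3/(3 - 1) = 1.5
|y|^q = 7.1955^1.5 = 19.3015
f*(7.1955) = 19.3015 / 1.5 = 12.8677


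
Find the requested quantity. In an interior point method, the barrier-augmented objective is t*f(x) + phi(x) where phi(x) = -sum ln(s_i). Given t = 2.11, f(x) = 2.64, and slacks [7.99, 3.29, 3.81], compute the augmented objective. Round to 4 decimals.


Step 1: Compute log-barrier.
ln values: [2.0782, 1.1909, 1.3376]
phi = -(2.0782 + 1.1909 + 1.3376) = -4.6067
Step 2: Compute augmented objective.
t*f(x) = 2.11*2.64 = 5.5704
Total = 5.5704 - 4.6067 = 0.9637


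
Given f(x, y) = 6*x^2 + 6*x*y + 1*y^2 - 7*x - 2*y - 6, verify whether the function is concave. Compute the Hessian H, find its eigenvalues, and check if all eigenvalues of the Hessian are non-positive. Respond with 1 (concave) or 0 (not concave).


The Hessian of f(x,y) = 6*x^2 + 6*x*y + 1*y^2 - 7*x - 2*y - 6 is:
H = [[12, 6], [6, 2]]
Trace = 12 + 2 = 14
Determinant = 12*2 - (6)^2 = -12
Discriminant = (14)^2 - 4*-12 = 244.0
Eigenvalues: lambda_1 = -0.8102, lambda_2 = 14.8102
The function is not concave.

0


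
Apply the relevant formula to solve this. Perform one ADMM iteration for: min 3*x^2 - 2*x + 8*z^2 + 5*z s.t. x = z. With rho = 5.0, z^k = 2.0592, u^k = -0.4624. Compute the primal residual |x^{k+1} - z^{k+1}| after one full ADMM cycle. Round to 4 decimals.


ADMM iteration with rho = 5.0, z^k = 2.0592, u^k = -0.4624
Step 1: x-update.
Minimize 3*x^2 - 2*x + (5.0/2)*(x - 2.0592 - 0.4624)^2
FOC: (2*3 + 5.0)*x = 2 + 5.0*(2.0592 + 0.4624)
x^{k+1} = 1.328
Step 2: z-update.
Minimize 8*z^2 + 5*z + (5.0/2)*(1.328 - z - 0.4624)^2
FOC: (2*8 + 5.0)*z = -5 + 5.0*(1.328 - 0.4624)
z^{k+1} = -0.032
Step 3: u-update.
u^{k+1} = -0.4624 + 1.328 + 0.032 = 0.8976
Step 4: Primal residual = |1.328 + 0.032| = 1.36


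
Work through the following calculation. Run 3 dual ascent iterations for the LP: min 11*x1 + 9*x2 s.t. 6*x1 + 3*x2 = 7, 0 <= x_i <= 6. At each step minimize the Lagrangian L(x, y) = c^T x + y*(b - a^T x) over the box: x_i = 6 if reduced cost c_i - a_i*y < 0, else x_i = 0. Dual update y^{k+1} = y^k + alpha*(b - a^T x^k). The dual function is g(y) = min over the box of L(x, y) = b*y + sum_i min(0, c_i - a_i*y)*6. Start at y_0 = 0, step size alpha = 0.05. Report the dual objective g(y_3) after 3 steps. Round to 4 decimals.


Dual ascent for LP: min 11*x1 + 9*x2, 6*x1 + 3*x2 = 7, 0 <= x_i <= 6
Step 1: y^k = 0.0, reduced costs: (11.0, 9.0)
  x^k = (0.0, 0.0), subgradient = b - a^T x = 7.0
  y^{k+1} = 0.0 + 0.05*7.0 = 0.35
Step 2: y^k = 0.35, reduced costs: (8.9, 7.95)
  x^k = (0.0, 0.0), subgradient = b - a^T x = 7.0
  y^{k+1} = 0.35 + 0.05*7.0 = 0.7
Step 3: y^k = 0.7, reduced costs: (6.8, 6.9)
  x^k = (0.0, 0.0), subgradient = b - a^T x = 7.0
  y^{k+1} = 0.7 + 0.05*7.0 = 1.05
Dual objective at y_3 = 1.05: reduced costs (4.7, 5.85), box minimizer x = (0.0, 0.0)
g(y_3) = b*y + (c1 - a1*y)*x1 + (c2 - a2*y)*x2 = 7*1.05 + 4.7*0.0 + 5.85*0.0 = 7.35 + 0.0 + 0.0 = 7.35


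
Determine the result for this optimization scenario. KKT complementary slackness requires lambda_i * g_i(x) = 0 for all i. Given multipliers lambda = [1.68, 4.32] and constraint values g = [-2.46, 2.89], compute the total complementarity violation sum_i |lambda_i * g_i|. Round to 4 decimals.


KKT complementary slackness check:
lambda_1 * g_1 = 1.68 * -2.46 = -4.1328
lambda_2 * g_2 = 4.32 * 2.89 = 12.4848
Total violation = 4.1328 + 12.4848 = 16.6176


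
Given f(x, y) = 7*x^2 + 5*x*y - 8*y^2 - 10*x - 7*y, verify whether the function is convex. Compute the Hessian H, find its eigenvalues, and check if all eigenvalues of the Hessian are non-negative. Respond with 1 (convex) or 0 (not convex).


The Hessian of f(x,y) = 7*x^2 + 5*x*y - 8*y^2 - 10*x - 7*y is:
H = [[14, 5], [5, -16]]
Trace = 14 - 16 = -2
Determinant = 14*-16 - (5)^2 = -249
Discriminant = (-2)^2 - 4*-249 = 1000.0
Eigenvalues: lambda_1 = -16.8114, lambda_2 = 14.8114
The function is not convex.

0


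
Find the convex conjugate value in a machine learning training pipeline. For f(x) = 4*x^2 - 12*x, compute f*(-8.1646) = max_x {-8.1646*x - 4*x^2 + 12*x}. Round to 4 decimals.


f*(y) = sup_x {y*x - a*x^2 - b*x} = sup_x {(y-b)*x - a*x^2}
FOC: (y - b) - 2a*x = 0 => x* = (y - b)/(2a)
x* = (-8.1646 + 12)/(2*4) = 0.4794
f*(-8.1646) = (y-b)^2/(4a) = (-8.1646 + 12)^2/(4*4)
= 14.7103/16 = 0.9194


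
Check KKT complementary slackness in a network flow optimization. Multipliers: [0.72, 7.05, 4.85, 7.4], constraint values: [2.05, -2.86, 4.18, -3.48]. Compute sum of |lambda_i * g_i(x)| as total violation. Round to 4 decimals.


KKT complementary slackness check:
lambda_1 * g_1 = 0.72 * 2.05 = 1.476
lambda_2 * g_2 = 7.05 * -2.86 = -20.163
lambda_3 * g_3 = 4.85 * 4.18 = 20.273
lambda_4 * g_4 = 7.4 * -3.48 = -25.752
Total violation = 1.476 + 20.163 + 20.273 + 25.752 = 67.664


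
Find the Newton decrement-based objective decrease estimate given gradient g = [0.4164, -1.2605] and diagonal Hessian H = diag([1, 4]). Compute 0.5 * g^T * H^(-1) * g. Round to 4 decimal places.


Step 1: H is diagonal, so H^(-1) * g = [0.4164, -0.3151].
Step 2: g^T H^(-1) g = sum_i g_i^2 / H_ii
  = (0.4164)^2/1 + (-1.2605)^2/4
  = 0.1734 + 0.3972 = 0.5706
Step 3: Objective decrease = 0.5 * g^T H^(-1) g = 0.2853


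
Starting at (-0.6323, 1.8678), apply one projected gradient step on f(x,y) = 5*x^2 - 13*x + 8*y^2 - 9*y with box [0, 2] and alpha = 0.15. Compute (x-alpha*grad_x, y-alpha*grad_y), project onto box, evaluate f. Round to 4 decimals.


Step 1: Compute gradient at (-0.6323, 1.8678).
grad_x = 2*5*-0.6323 - 13 = -19.323
grad_y = 2*8*1.8678 - 9 = 20.8848
Step 2: Gradient step.
x_raw = -0.6323 - 0.15*-19.323 = 2.2662
y_raw = 1.8678 - 0.15*20.8848 = -1.2649
Step 3: Project onto [0, 2].
x_proj = clip(2.2662) = 2.0
y_proj = clip(-1.2649) = 0.0
Step 4: Evaluate f.
f(2.0, 0.0) = -6.0


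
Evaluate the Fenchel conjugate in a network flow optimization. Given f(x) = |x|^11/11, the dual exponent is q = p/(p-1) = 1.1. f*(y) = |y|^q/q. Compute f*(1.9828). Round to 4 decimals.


The conjugate exponent q satisfies 1/p + 1/q = 1.
p = 11, so q = 11/(11 - 1) = 1.1
|y|^q = 1.9828^1.1 = 2.1233
f*(1.9828) = 2.1233 / 1.1 = 1.9303


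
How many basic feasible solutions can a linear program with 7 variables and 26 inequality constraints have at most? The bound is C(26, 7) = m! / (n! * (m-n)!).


Each vertex corresponds to some choice of n active constraints out of m, so the number of vertices is at most C(m, n) = m! / (n!(m-n)!).
m = 26, n = 7
Numerator: 26 * 25 * 24 * 23 * 22 * 21 * 20
Denominator: 7! = 5040
C(26, 7) = 657800


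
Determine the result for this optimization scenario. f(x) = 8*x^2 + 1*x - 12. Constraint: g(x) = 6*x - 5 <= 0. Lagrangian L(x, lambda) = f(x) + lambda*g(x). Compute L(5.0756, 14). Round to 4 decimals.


Step 1: Evaluate f(x).
f(5.0756) = 8*5.0756^2 + 1*5.0756 - 12 = 199.1693
Step 2: Evaluate g(x).
g(5.0756) = 6*5.0756 - 5 = 25.4536
Step 3: Compute Lagrangian.
L = 199.1693 + 14*25.4536 = 555.5197


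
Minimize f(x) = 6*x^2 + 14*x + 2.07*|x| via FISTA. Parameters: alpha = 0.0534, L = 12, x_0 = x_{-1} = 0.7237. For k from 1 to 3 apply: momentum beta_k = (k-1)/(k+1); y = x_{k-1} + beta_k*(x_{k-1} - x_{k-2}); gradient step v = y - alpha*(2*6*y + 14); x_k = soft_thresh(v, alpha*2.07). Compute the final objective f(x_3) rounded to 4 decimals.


FISTA on f(x) = 6*x^2 + 14*x + 2.07*|x|
L = 12, alpha = 0.0534
Iteration 1: beta = 0.0, y = 0.7237 + 0.0*(0.7237 - 0.7237) = 0.7237
  grad(y) = 22.6844, v = y - alpha*grad = -0.4876
  prox(v) = soft_thresh(-0.4876, 0.1105) = -0.3771
Iteration 2: beta = 0.3333, y = -0.3771 + 0.3333*(-0.3771 - 0.7237) = -0.744
  grad(y) = 5.0715, v = y - alpha*grad = -1.0149
  prox(v) = soft_thresh(-1.0149, 0.1105) = -0.9043
Iteration 3: beta = 0.5, y = -0.9043 + 0.5*(-0.9043 + 0.3771) = -1.1679
  grad(y) = -0.0152, v = y - alpha*grad = -1.1671
  prox(v) = soft_thresh(-1.1671, 0.1105) = -1.0566
f(x_3) = 6*(-1.0566)^2 + 14*(-1.0566) + 2.07*|-1.0566| = -5.9068


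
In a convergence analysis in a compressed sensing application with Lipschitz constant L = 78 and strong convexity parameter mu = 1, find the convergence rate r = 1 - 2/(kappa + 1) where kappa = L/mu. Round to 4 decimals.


Step 1: Compute the condition number.
kappa = L/mu = 78/1 = 78.0
Step 2: Compute the convergence rate.
r = 1 - 2/(kappa + 1) = 1 - 2*mu/(L + mu) = (L - mu)/(L + mu) = 77/79 = 0.9747


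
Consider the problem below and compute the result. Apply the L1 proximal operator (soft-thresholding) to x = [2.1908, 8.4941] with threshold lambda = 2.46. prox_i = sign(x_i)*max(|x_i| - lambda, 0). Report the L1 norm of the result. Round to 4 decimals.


Soft-thresholding with lambda = 2.46:
prox(2.1908) = sign(2.1908)*max(|2.1908| - 2.46, 0) = 0.0
prox(8.4941) = sign(8.4941)*max(|8.4941| - 2.46, 0) = 6.0341
prox(x) = [0.0, 6.0341]
||prox(x)||_1 = 0.0 + 6.0341 = 6.0341


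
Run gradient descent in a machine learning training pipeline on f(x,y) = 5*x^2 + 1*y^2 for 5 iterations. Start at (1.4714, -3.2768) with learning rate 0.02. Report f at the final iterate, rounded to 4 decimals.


Gradient descent on f(x,y) = 5*x^2 + 1*y^2.
Starting point: (1.4714, -3.2768), alpha = 0.02
Step 1: grad_x = 2*5*1.4714 = 14.714, grad_y = 2*1*-3.2768 = -6.5536
  x_1 = 1.4714 - 0.02*14.714 = 1.1771
  y_1 = -3.2768 - 0.02*-6.5536 = -3.1457
Step 2: grad_x = 2*5*1.1771 = 11.7712, grad_y = 2*1*-3.1457 = -6.2915
  x_2 = 1.1771 - 0.02*11.7712 = 0.9417
  y_2 = -3.1457 - 0.02*-6.2915 = -3.0199
Step 3: grad_x = 2*5*0.9417 = 9.417, grad_y = 2*1*-3.0199 = -6.0398
  x_3 = 0.9417 - 0.02*9.417 = 0.7534
  y_3 = -3.0199 - 0.02*-6.0398 = -2.8991
Step 4: grad_x = 2*5*0.7534 = 7.5336, grad_y = 2*1*-2.8991 = -5.7982
  x_4 = 0.7534 - 0.02*7.5336 = 0.6027
  y_4 = -2.8991 - 0.02*-5.7982 = -2.7831
Step 5: grad_x = 2*5*0.6027 = 6.0269, grad_y = 2*1*-2.7831 = -5.5663
  x_5 = 0.6027 - 0.02*6.0269 = 0.4821
  y_5 = -2.7831 - 0.02*-5.5663 = -2.6718
f(0.4821, -2.6718) = 5*0.4821^2 + 1*(-2.6718)^2 = 8.3009


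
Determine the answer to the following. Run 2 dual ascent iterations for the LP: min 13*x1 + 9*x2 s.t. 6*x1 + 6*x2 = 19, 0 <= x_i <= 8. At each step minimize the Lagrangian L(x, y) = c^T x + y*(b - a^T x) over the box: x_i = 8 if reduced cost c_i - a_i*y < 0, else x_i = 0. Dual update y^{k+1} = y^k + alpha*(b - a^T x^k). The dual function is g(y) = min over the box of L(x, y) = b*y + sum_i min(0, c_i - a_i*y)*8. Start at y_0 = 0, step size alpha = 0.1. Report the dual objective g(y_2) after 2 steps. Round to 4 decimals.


Dual ascent for LP: min 13*x1 + 9*x2, 6*x1 + 6*x2 = 19, 0 <= x_i <= 8
Step 1: y^k = 0.0, reduced costs: (13.0, 9.0)
  x^k = (0.0, 0.0), subgradient = b - a^T x = 19.0
  y^{k+1} = 0.0 + 0.1*19.0 = 1.9
Step 2: y^k = 1.9, reduced costs: (1.6, -2.4)
  x^k = (0.0, 8.0), subgradient = b - a^T x = -29.0
  y^{k+1} = 1.9 + 0.1*-29.0 = -1.0
Dual objective at y_2 = -1.0: reduced costs (19.0, 15.0), box minimizer x = (0.0, 0.0)
g(y_2) = b*y + (c1 - a1*y)*x1 + (c2 - a2*y)*x2 = 19*(-1.0) + 19.0*0.0 + 15.0*0.0 = -19.0 + 0.0 + 0.0 = -19.0


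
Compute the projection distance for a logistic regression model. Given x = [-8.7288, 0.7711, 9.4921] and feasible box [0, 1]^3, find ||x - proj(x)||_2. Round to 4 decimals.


Project each component onto [0, 1].
clip(-8.7288) = 0.0, clip(0.7711) = 0.7711, clip(9.4921) = 1.0
Projection = [0.0, 0.7711, 1.0]
Squared diffs: [76.1919, 0.0, 72.1158]
Distance = sqrt(148.3077) = 12.1782


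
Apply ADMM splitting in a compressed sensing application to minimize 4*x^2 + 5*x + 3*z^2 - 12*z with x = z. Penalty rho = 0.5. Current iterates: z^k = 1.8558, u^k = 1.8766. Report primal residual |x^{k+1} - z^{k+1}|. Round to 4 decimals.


ADMM iteration with rho = 0.5, z^k = 1.8558, u^k = 1.8766
Step 1: x-update.
Minimize 4*x^2 + 5*x + (0.5/2)*(x - 1.8558 + 1.8766)^2
FOC: (2*4 + 0.5)*x = -5 + 0.5*(1.8558 - 1.8766)
x^{k+1} = -0.5895
Step 2: z-update.
Minimize 3*z^2 - 12*z + (0.5/2)*(-0.5895 - z + 1.8766)^2
FOC: (2*3 + 0.5)*z = 12 + 0.5*(-0.5895 + 1.8766)
z^{k+1} = 1.9452
Step 3: u-update.
u^{k+1} = 1.8766 - 0.5895 - 1.9452 = -0.658
Step 4: Primal residual = |-0.5895 - 1.9452| = 2.5346


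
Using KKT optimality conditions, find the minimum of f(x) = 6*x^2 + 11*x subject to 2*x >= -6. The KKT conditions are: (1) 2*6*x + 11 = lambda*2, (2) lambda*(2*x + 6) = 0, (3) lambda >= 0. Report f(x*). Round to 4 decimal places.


Step 1: Try lambda = 0 (constraint inactive).
Stationarity: 2*6*x + 11 = 0
x* = -11/(2*6) = -11/12 = -0.9167 (rounded; the exact value -11/12 is used below)
Check constraint: 2*-0.9167 = -1.8334 >= -6 -- satisfied.
Step 2: Compute optimal value.
f(x*) = 6*(-11/12)^2 + 11*(-11/12) = -5.0417


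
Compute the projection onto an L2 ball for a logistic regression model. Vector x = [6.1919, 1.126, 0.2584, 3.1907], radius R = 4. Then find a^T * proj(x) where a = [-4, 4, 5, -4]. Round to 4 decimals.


Step 1: Compute ||x|| (intermediates to 6 decimals).
||x|| = sqrt(6.1919^2 + 1.126^2 + 0.2584^2 + 3.1907^2) = 7.060796
Step 2: Project.
Since ||x|| > R, scale = R/||x|| = 4/7.060796 = 0.566508, proj(x) = scale * x
proj(x) = [3.507761, 0.637888, 0.146386, 1.807557]
Step 3: Dot product.
a^T * proj(x) = -4*3.507761 + 4*0.637888 + 5*0.146386 - 4*1.807557 = -17.9778


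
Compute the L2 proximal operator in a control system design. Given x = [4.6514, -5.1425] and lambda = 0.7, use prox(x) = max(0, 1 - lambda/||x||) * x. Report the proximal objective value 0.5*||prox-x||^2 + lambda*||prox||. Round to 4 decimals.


Step 1: Compute ||x||.
||x|| = 6.934
Step 2: Compute scaling factor.
scale = max(0, 1 - 0.7/6.934) = 0.899
Step 3: prox(x) = [4.1818, -4.6234]
||prox(x)|| = 6.234
Step 4: Proximal objective.
0.5*||prox-x||^2 = 0.245
lambda*||prox|| = 4.3638
Total = 4.6088


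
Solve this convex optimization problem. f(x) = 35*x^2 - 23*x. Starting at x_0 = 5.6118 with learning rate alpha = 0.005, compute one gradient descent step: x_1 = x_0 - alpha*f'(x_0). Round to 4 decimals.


We compute the gradient at x_0 and apply the update.
f'(x) = 70*x - 23
f'(5.6118) = 70*5.6118 - 23 = 369.826
x_1 = 5.6118 - 0.005*369.826 = 3.7627


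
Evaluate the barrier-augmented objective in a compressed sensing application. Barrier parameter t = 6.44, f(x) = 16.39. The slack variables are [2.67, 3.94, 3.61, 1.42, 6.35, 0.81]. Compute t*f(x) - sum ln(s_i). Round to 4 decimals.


Step 1: Compute log-barrier.
ln values: [0.9821, 1.3712, 1.2837, 0.3507, 1.8485, -0.2107]
phi = -(0.9821 + 1.3712 + 1.2837 + 0.3507 + 1.8485 - 0.2107) = -5.6254
Step 2: Compute augmented objective.
t*f(x) = 6.44*16.39 = 105.5516
Total = 105.5516 - 5.6254 = 99.9262


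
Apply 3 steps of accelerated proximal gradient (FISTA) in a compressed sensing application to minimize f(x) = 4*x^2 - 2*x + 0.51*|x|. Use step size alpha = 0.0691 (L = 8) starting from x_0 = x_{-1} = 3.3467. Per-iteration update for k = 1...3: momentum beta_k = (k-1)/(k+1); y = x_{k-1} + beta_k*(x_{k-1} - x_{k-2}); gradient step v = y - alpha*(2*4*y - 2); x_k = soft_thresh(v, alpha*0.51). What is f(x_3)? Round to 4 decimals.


FISTA on f(x) = 4*x^2 - 2*x + 0.51*|x|
L = 8, alpha = 0.0691
Iteration 1: beta = 0.0, y = 3.3467 + 0.0*(3.3467 - 3.3467) = 3.3467
  grad(y) = 24.7736, v = y - alpha*grad = 1.6348
  prox(v) = soft_thresh(1.6348, 0.0352) = 1.5996
Iteration 2: beta = 0.3333, y = 1.5996 + 0.3333*(1.5996 - 3.3467) = 1.0172
  grad(y) = 6.1379, v = y - alpha*grad = 0.5931
  prox(v) = soft_thresh(0.5931, 0.0352) = 0.5579
Iteration 3: beta = 0.5, y = 0.5579 + 0.5*(0.5579 - 1.5996) = 0.037
  grad(y) = -1.704, v = y - alpha*grad = 0.1547
  prox(v) = soft_thresh(0.1547, 0.0352) = 0.1195
f(x_3) = 4*0.1195^2 - 2*0.1195 + 0.51*|0.1195| = -0.1209


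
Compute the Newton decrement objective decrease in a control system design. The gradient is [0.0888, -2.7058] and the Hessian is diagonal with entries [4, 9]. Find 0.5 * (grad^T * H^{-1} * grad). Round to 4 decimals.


Step 1: H is diagonal, so H^(-1) * g = [0.0222, -0.3006].
Step 2: g^T H^(-1) g = sum_i g_i^2 / H_ii
  = (0.0888)^2/4 + (-2.7058)^2/9
  = 0.002 + 0.8135 = 0.8155
Step 3: Objective decrease = 0.5 * g^T H^(-1) g = 0.4077


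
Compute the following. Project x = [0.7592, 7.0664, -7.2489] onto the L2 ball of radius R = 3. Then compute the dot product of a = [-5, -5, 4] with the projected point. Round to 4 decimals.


Step 1: Compute ||x|| (intermediates to 6 decimals).
||x|| = sqrt(0.7592^2 + 7.0664^2 + (-7.2489)^2) = 10.151697
Step 2: Project.
Since ||x|| > R, scale = R/||x|| = 3/10.151697 = 0.295517, proj(x) = scale * x
proj(x) = [0.224357, 2.088241, -2.142173]
Step 3: Dot product.
a^T * proj(x) = -5*0.224357 - 5*2.088241 + 4*(-2.142173) = -20.1317


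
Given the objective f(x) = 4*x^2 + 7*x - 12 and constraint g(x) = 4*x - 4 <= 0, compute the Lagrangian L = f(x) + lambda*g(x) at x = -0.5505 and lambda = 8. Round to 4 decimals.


Step 1: Evaluate f(x).
f(-0.5505) = 4*(-0.5505)^2 + 7*(-0.5505) - 12 = -14.6413
Step 2: Evaluate g(x).
g(-0.5505) = 4*-0.5505 - 4 = -6.202
Step 3: Compute Lagrangian.
L = -14.6413 + 8*-6.202 = -64.2573


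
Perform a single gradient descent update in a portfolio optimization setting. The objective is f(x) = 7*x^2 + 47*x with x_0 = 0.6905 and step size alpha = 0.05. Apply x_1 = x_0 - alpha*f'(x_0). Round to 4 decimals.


We compute the gradient at x_0 and apply the update.
f'(x) = 14*x + 47
f'(0.6905) = 14*0.6905 + 47 = 56.667
x_1 = 0.6905 - 0.05*56.667 = -2.1429


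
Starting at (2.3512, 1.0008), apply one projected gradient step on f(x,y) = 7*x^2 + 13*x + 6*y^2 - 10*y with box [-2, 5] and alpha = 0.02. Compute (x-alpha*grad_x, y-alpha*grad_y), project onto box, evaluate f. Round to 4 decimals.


Step 1: Compute gradient at (2.3512, 1.0008).
grad_x = 2*7*2.3512 + 13 = 45.9168
grad_y = 2*6*1.0008 - 10 = 2.0096
Step 2: Gradient step.
x_raw = 2.3512 - 0.02*45.9168 = 1.4329
y_raw = 1.0008 - 0.02*2.0096 = 0.9606
Step 3: Project onto [-2, 5].
x_proj = clip(1.4329) = 1.4329
y_proj = clip(0.9606) = 0.9606
Step 4: Evaluate f.
f(1.4329, 0.9606) = 28.9295


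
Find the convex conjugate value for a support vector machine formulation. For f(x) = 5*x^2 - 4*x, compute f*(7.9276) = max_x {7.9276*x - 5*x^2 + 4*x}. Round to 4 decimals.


f*(y) = sup_x {y*x - a*x^2 - b*x} = sup_x {(y-b)*x - a*x^2}
FOC: (y - b) - 2a*x = 0 => x* = (y - b)/(2a)
x* = (7.9276 + 4)/(2*5) = 1.1928
f*(7.9276) = (y-b)^2/(4a) = (7.9276 + 4)^2/(4*5)
= 142.2676/20 = 7.1134


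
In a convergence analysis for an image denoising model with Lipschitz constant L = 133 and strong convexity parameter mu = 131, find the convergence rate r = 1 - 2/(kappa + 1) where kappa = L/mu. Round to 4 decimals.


Step 1: Compute the condition number.
kappa = L/mu = 133/131 = 1.0153
Step 2: Compute the convergence rate.
r = 1 - 2/(kappa + 1) = 1 - 2*mu/(L + mu) = (L - mu)/(L + mu) = 2/264 = 0.0076


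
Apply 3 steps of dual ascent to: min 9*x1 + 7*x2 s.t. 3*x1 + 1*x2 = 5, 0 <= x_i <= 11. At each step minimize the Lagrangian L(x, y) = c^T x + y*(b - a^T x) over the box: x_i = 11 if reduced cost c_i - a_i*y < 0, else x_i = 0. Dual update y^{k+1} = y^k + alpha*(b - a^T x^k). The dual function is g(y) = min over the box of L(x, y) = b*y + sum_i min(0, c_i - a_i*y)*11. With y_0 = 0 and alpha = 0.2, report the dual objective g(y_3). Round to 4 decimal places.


Dual ascent for LP: min 9*x1 + 7*x2, 3*x1 + 1*x2 = 5, 0 <= x_i <= 11
Step 1: y^k = 0.0, reduced costs: (9.0, 7.0)
  x^k = (0.0, 0.0), subgradient = b - a^T x = 5.0
  y^{k+1} = 0.0 + 0.2*5.0 = 1.0
Step 2: y^k = 1.0, reduced costs: (6.0, 6.0)
  x^k = (0.0, 0.0), subgradient = b - a^T x = 5.0
  y^{k+1} = 1.0 + 0.2*5.0 = 2.0
Step 3: y^k = 2.0, reduced costs: (3.0, 5.0)
  x^k = (0.0, 0.0), subgradient = b - a^T x = 5.0
  y^{k+1} = 2.0 + 0.2*5.0 = 3.0
Dual objective at y_3 = 3.0: reduced costs (0.0, 4.0), box minimizer x = (0.0, 0.0)
g(y_3) = b*y + (c1 - a1*y)*x1 + (c2 - a2*y)*x2 = 5*3.0 + 0.0*0.0 + 4.0*0.0 = 15.0 + 0.0 + 0.0 = 15.0


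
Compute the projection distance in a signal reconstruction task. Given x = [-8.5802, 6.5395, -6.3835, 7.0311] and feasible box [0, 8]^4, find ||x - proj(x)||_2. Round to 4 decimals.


Project each component onto [0, 8].
clip(-8.5802) = 0.0, clip(6.5395) = 6.5395, clip(-6.3835) = 0.0, clip(7.0311) = 7.0311
Projection = [0.0, 6.5395, 0.0, 7.0311]
Squared diffs: [73.6198, 0.0, 40.7491, 0.0]
Distance = sqrt(114.3689) = 10.6943


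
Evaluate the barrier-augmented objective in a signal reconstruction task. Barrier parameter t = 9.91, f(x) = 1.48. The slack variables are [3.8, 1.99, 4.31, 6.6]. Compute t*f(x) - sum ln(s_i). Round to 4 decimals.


Step 1: Compute log-barrier.
ln values: [1.335, 0.6881, 1.4609, 1.8871]
phi = -(1.335 + 0.6881 + 1.4609 + 1.8871) = -5.3711
Step 2: Compute augmented objective.
t*f(x) = 9.91*1.48 = 14.6668
Total = 14.6668 - 5.3711 = 9.2957


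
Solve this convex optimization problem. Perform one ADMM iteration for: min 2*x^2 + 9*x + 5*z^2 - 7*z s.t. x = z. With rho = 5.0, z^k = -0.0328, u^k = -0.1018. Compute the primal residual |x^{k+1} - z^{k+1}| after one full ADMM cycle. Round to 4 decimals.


ADMM iteration with rho = 5.0, z^k = -0.0328, u^k = -0.1018
Step 1: x-update.
Minimize 2*x^2 + 9*x + (5.0/2)*(x + 0.0328 - 0.1018)^2
FOC: (2*2 + 5.0)*x = -9 + 5.0*(-0.0328 + 0.1018)
x^{k+1} = -0.9617
Step 2: z-update.
Minimize 5*z^2 - 7*z + (5.0/2)*(-0.9617 - z - 0.1018)^2
FOC: (2*5 + 5.0)*z = 7 + 5.0*(-0.9617 - 0.1018)
z^{k+1} = 0.1122
Step 3: u-update.
u^{k+1} = -0.1018 - 0.9617 - 0.1122 = -1.1756
Step 4: Primal residual = |-0.9617 - 0.1122| = 1.0738


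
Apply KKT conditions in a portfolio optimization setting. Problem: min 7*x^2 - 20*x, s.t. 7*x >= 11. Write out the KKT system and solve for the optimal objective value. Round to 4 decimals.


Step 1: Try lambda = 0 (constraint inactive).
x_unc = 20/(2*7) = 1.4286
Check: 7*1.4286 = 10.0002 < 11 -- violated!
Step 2: Constraint must be active: 7*x = 11
x* = 11/7 = 1.5714 (rounded; the exact value 11/7 is used below)
lambda = (2*7*(11/7) - 20)/7 = 0.2857
Step 3: Compute optimal value.
f(x*) = 7*(11/7)^2 - 20*(11/7) = -14.1429


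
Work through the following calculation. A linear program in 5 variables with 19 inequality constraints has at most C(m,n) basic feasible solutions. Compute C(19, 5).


Each vertex corresponds to some choice of n active constraints out of m, so the number of vertices is at most C(m, n) = m! / (n!(m-n)!).
m = 19, n = 5
Numerator: 19 * 18 * 17 * 16 * 15
Denominator: 5! = 120
C(19, 5) = 11628


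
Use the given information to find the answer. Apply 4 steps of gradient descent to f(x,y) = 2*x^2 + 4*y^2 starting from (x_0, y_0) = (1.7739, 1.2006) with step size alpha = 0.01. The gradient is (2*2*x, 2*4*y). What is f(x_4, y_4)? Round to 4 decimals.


Gradient descent on f(x,y) = 2*x^2 + 4*y^2.
Starting point: (1.7739, 1.2006), alpha = 0.01
Step 1: grad_x = 2*2*1.7739 = 7.0956, grad_y = 2*4*1.2006 = 9.6048
  x_1 = 1.7739 - 0.01*7.0956 = 1.7029
  y_1 = 1.2006 - 0.01*9.6048 = 1.1046
Step 2: grad_x = 2*2*1.7029 = 6.8118, grad_y = 2*4*1.1046 = 8.8364
  x_2 = 1.7029 - 0.01*6.8118 = 1.6348
  y_2 = 1.1046 - 0.01*8.8364 = 1.0162
Step 3: grad_x = 2*2*1.6348 = 6.5393, grad_y = 2*4*1.0162 = 8.1295
  x_3 = 1.6348 - 0.01*6.5393 = 1.5694
  y_3 = 1.0162 - 0.01*8.1295 = 0.9349
Step 4: grad_x = 2*2*1.5694 = 6.2777, grad_y = 2*4*0.9349 = 7.4791
  x_4 = 1.5694 - 0.01*6.2777 = 1.5067
  y_4 = 0.9349 - 0.01*7.4791 = 0.8601
f(1.5067, 0.8601) = 2*1.5067^2 + 4*0.8601^2 = 7.4991


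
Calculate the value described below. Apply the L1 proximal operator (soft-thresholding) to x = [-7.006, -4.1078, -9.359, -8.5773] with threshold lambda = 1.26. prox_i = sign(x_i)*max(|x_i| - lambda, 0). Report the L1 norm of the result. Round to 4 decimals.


Soft-thresholding with lambda = 1.26:
prox(-7.006) = sign(-7.006)*max(|-7.006| - 1.26, 0) = -5.746
prox(-4.1078) = sign(-4.1078)*max(|-4.1078| - 1.26, 0) = -2.8478
prox(-9.359) = sign(-9.359)*max(|-9.359| - 1.26, 0) = -8.099
prox(-8.5773) = sign(-8.5773)*max(|-8.5773| - 1.26, 0) = -7.3173
prox(x) = [-5.746, -2.8478, -8.099, -7.3173]
||prox(x)||_1 = 5.746 + 2.8478 + 8.099 + 7.3173 = 24.0101


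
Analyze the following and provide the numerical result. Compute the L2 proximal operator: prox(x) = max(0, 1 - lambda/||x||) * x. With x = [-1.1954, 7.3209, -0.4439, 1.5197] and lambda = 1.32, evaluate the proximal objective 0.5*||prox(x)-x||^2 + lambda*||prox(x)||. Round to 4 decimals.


Step 1: Compute ||x||.
||x|| = 7.5849
Step 2: Compute scaling factor.
scale = max(0, 1 - 1.32/7.5849) = 0.826
Step 3: prox(x) = [-0.9874, 6.0468, -0.3666, 1.2552]
||prox(x)|| = 6.2649
Step 4: Proximal objective.
0.5*||prox-x||^2 = 0.8712
lambda*||prox|| = 8.2697
Total = 9.1409


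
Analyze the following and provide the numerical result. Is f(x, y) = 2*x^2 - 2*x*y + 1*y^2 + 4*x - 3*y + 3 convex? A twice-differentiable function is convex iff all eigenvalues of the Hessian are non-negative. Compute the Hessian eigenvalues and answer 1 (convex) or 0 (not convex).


The Hessian of f(x,y) = 2*x^2 - 2*x*y + 1*y^2 + 4*x - 3*y + 3 is:
H = [[4, -2], [-2, 2]]
Trace = 4 + 2 = 6
Determinant = 4*2 - (-2)^2 = 4
Discriminant = (6)^2 - 4*4 = 20.0
Eigenvalues: lambda_1 = 0.7639, lambda_2 = 5.2361
The function is convex.

1


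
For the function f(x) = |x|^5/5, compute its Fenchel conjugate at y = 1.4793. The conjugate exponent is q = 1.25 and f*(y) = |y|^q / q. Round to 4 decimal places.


The conjugate exponent q satisfies 1/p + 1/q = 1.
p = 5, so q = 5/(5 - 1) = 1.25
|y|^q = 1.4793^1.25 = 1.6314
f*(1.4793) = 1.6314 / 1.25 = 1.3051


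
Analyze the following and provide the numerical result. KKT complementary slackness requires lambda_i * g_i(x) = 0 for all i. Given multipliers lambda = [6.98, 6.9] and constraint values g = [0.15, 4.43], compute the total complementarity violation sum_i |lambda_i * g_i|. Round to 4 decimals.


KKT complementary slackness check:
lambda_1 * g_1 = 6.98 * 0.15 = 1.047
lambda_2 * g_2 = 6.9 * 4.43 = 30.567
Total violation = 1.047 + 30.567 = 31.614


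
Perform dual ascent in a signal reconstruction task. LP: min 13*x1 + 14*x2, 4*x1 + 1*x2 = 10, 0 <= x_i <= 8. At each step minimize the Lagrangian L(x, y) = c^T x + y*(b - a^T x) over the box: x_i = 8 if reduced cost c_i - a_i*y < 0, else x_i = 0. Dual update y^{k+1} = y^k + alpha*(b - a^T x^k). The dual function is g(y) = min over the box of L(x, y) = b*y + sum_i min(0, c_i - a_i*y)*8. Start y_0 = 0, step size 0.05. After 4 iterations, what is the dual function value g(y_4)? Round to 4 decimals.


Dual ascent for LP: min 13*x1 + 14*x2, 4*x1 + 1*x2 = 10, 0 <= x_i <= 8
Step 1: y^k = 0.0, reduced costs: (13.0, 14.0)
  x^k = (0.0, 0.0), subgradient = b - a^T x = 10.0
  y^{k+1} = 0.0 + 0.05*10.0 = 0.5
Step 2: y^k = 0.5, reduced costs: (11.0, 13.5)
  x^k = (0.0, 0.0), subgradient = b - a^T x = 10.0
  y^{k+1} = 0.5 + 0.05*10.0 = 1.0
Step 3: y^k = 1.0, reduced costs: (9.0, 13.0)
  x^k = (0.0, 0.0), subgradient = b - a^T x = 10.0
  y^{k+1} = 1.0 + 0.05*10.0 = 1.5
Step 4: y^k = 1.5, reduced costs: (7.0, 12.5)
  x^k = (0.0, 0.0), subgradient = b - a^T x = 10.0
  y^{k+1} = 1.5 + 0.05*10.0 = 2.0
Dual objective at y_4 = 2.0: reduced costs (5.0, 12.0), box minimizer x = (0.0, 0.0)
g(y_4) = b*y + (c1 - a1*y)*x1 + (c2 - a2*y)*x2 = 10*2.0 + 5.0*0.0 + 12.0*0.0 = 20.0 + 0.0 + 0.0 = 20.0


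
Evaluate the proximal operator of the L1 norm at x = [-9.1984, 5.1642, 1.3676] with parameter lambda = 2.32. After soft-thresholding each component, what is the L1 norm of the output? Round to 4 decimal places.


Soft-thresholding with lambda = 2.32:
prox(-9.1984) = sign(-9.1984)*max(|-9.1984| - 2.32, 0) = -6.8784
prox(5.1642) = sign(5.1642)*max(|5.1642| - 2.32, 0) = 2.8442
prox(1.3676) = sign(1.3676)*max(|1.3676| - 2.32, 0) = 0.0
prox(x) = [-6.8784, 2.8442, 0.0]
||prox(x)||_1 = 6.8784 + 2.8442 + 0.0 = 9.7226


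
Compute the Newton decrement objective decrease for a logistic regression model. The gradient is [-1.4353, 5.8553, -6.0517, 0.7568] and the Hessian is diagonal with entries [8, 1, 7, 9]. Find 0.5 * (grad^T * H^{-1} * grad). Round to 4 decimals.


Step 1: H is diagonal, so H^(-1) * g = [-0.1794, 5.8553, -0.8645, 0.0841].
Step 2: g^T H^(-1) g = sum_i g_i^2 / H_ii
  = (-1.4353)^2/8 + (5.8553)^2/1 + (-6.0517)^2/7 + (0.7568)^2/9
  = 0.2575 + 34.2845 + 5.2319 + 0.0636 = 39.8376
Step 3: Objective decrease = 0.5 * g^T H^(-1) g = 19.9188


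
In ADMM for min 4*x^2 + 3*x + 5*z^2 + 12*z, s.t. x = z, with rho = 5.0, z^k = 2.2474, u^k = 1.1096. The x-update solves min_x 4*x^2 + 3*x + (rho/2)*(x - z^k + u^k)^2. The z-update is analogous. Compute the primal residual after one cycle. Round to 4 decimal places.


ADMM iteration with rho = 5.0, z^k = 2.2474, u^k = 1.1096
Step 1: x-update.
Minimize 4*x^2 + 3*x + (5.0/2)*(x - 2.2474 + 1.1096)^2
FOC: (2*4 + 5.0)*x = -3 + 5.0*(2.2474 - 1.1096)
x^{k+1} = 0.2068
Step 2: z-update.
Minimize 5*z^2 + 12*z + (5.0/2)*(0.2068 - z + 1.1096)^2
FOC: (2*5 + 5.0)*z = -12 + 5.0*(0.2068 + 1.1096)
z^{k+1} = -0.3612
Step 3: u-update.
u^{k+1} = 1.1096 + 0.2068 + 0.3612 = 1.6776
Step 4: Primal residual = |0.2068 + 0.3612| = 0.568


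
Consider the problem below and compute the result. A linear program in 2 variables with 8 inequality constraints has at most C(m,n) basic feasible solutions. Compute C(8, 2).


Each vertex corresponds to some choice of n active constraints out of m, so the number of vertices is at most C(m, n) = m! / (n!(m-n)!).
m = 8, n = 2
Numerator: 8 * 7
Denominator: 2! = 2
C(8, 2) = 28


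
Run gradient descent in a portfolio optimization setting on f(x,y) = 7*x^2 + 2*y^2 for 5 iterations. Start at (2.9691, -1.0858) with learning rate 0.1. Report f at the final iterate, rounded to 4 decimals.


Gradient descent on f(x,y) = 7*x^2 + 2*y^2.
Starting point: (2.9691, -1.0858), alpha = 0.1
Step 1: grad_x = 2*7*2.9691 = 41.5674, grad_y = 2*2*-1.0858 = -4.3432
  x_1 = 2.9691 - 0.1*41.5674 = -1.1876
  y_1 = -1.0858 - 0.1*-4.3432 = -0.6515
Step 2: grad_x = 2*7*-1.1876 = -16.627, grad_y = 2*2*-0.6515 = -2.6059
  x_2 = -1.1876 - 0.1*-16.627 = 0.4751
  y_2 = -0.6515 - 0.1*-2.6059 = -0.3909
Step 3: grad_x = 2*7*0.4751 = 6.6508, grad_y = 2*2*-0.3909 = -1.5636
  x_3 = 0.4751 - 0.1*6.6508 = -0.19
  y_3 = -0.3909 - 0.1*-1.5636 = -0.2345
Step 4: grad_x = 2*7*-0.19 = -2.6603, grad_y = 2*2*-0.2345 = -0.9381
  x_4 = -0.19 - 0.1*-2.6603 = 0.076
  y_4 = -0.2345 - 0.1*-0.9381 = -0.1407
Step 5: grad_x = 2*7*0.076 = 1.0641, grad_y = 2*2*-0.1407 = -0.5629
  x_5 = 0.076 - 0.1*1.0641 = -0.0304
  y_5 = -0.1407 - 0.1*-0.5629 = -0.0844
f(-0.0304, -0.0844) = 7*(-0.0304)^2 + 2*(-0.0844)^2 = 0.0207


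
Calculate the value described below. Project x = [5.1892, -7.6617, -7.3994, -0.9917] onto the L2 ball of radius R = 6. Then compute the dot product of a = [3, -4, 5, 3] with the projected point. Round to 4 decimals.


Step 1: Compute ||x|| (intermediates to 6 decimals).
||x|| = sqrt(5.1892^2 + (-7.6617)^2 + (-7.3994)^2 + (-0.9917)^2) = 11.889661
Step 2: Project.
Since ||x|| > R, scale = R/||x|| = 6/11.889661 = 0.50464, proj(x) = scale * x
proj(x) = [2.618678, -3.8664, -3.734033, -0.500451]
Step 3: Dot product.
a^T * proj(x) = 3*2.618678 - 4*(-3.8664) + 5*(-3.734033) + 3*(-0.500451) = 3.1501


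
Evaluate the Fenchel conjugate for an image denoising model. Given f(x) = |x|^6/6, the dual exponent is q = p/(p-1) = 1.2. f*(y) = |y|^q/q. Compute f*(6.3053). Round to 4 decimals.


The conjugate exponent q satisfies 1/p + 1/q = 1.
p = 6, so q = 6/(6 - 1) = 1.2
|y|^q = 6.3053^1.2 = 9.1127
f*(6.3053) = 9.1127 / 1.2 = 7.5939


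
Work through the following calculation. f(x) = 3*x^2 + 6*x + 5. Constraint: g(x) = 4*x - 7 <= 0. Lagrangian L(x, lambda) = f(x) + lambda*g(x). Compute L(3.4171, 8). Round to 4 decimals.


Step 1: Evaluate f(x).
f(3.4171) = 3*3.4171^2 + 6*3.4171 + 5 = 60.5323
Step 2: Evaluate g(x).
g(3.4171) = 4*3.4171 - 7 = 6.6684
Step 3: Compute Lagrangian.
L = 60.5323 + 8*6.6684 = 113.8795


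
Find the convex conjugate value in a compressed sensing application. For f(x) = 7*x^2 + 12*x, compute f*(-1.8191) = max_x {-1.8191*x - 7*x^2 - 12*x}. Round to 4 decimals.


f*(y) = sup_x {y*x - a*x^2 - b*x} = sup_x {(y-b)*x - a*x^2}
FOC: (y - b) - 2a*x = 0 => x* = (y - b)/(2a)
x* = (-1.8191 - 12)/(2*7) = -0.9871
f*(-1.8191) = (y-b)^2/(4a) = (-1.8191 - 12)^2/(4*7)
= 190.9675/28 = 6.8203
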